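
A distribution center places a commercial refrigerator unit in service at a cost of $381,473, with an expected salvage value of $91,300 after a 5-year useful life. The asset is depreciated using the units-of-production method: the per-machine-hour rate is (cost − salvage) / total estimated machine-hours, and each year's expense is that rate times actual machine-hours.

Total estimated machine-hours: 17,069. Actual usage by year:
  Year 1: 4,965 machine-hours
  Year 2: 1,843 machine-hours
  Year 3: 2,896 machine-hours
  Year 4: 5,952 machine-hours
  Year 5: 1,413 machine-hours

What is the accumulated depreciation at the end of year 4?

$266,152

Depreciable base = $381,473 − $91,300 = $290,173.
Rate = $290,173 / 17,069 machine-hours = $17 per machine-hour.
Year 1: 4,965 × $17 = $84,405. Book value $297,068.
Year 2: 1,843 × $17 = $31,331. Book value $265,737.
Year 3: 2,896 × $17 = $49,232. Book value $216,505.
Year 4: 5,952 × $17 = $101,184. Book value $115,321.
Accumulated through year 4 = $381,473 − $115,321 = $266,152.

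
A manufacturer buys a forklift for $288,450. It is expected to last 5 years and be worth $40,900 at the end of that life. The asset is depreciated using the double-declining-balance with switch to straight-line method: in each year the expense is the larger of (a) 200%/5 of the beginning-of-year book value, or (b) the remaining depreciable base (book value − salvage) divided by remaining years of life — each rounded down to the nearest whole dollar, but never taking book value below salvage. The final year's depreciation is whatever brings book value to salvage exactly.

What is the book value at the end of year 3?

Depreciable base = $288,450 − $40,900 = $247,550.
Year 1: DB = ⌊$288,450 × 200%/5⌋ = $115,380; SL = ⌊$247,550/5⌋ = $49,510 → take DB $115,380. Book value $173,070.
Year 2: DB = ⌊$173,070 × 200%/5⌋ = $69,228; SL = ⌊$132,170/4⌋ = $33,042 → take DB $69,228. Book value $103,842.
Year 3: DB = ⌊$103,842 × 200%/5⌋ = $41,536; SL = ⌊$62,942/3⌋ = $20,980 → take DB $41,536. Book value $62,306.

$62,306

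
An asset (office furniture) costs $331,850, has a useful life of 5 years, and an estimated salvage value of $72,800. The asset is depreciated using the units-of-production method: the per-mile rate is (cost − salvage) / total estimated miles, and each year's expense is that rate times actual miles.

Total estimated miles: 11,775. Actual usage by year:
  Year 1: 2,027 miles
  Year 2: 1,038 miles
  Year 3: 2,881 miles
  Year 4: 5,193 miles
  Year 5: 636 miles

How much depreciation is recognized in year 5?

$13,992

Depreciable base = $331,850 − $72,800 = $259,050.
Rate = $259,050 / 11,775 miles = $22 per mile.
Year 1: 2,027 × $22 = $44,594. Book value $287,256.
Year 2: 1,038 × $22 = $22,836. Book value $264,420.
Year 3: 2,881 × $22 = $63,382. Book value $201,038.
Year 4: 5,193 × $22 = $114,246. Book value $86,792.
Year 5: 636 × $22 = $13,992. Book value $72,800.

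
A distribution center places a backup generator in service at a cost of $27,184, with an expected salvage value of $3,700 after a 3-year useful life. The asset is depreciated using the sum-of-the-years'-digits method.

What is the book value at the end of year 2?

Depreciable base = $27,184 − $3,700 = $23,484.
Sum of the years' digits = 3+2+1 = 6.
Year 1: $23,484 × 3/6 = $11,742. Book value $15,442.
Year 2: $23,484 × 2/6 = $7,828. Book value $7,614.

$7,614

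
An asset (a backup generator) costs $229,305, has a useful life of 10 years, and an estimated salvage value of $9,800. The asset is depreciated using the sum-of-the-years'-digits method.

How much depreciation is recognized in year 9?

Depreciable base = $229,305 − $9,800 = $219,505.
Sum of the years' digits = 10+9+8+7+6+5+4+3+2+1 = 55.
Year 1: $219,505 × 10/55 = $39,910. Book value $189,395.
Year 2: $219,505 × 9/55 = $35,919. Book value $153,476.
Year 3: $219,505 × 8/55 = $31,928. Book value $121,548.
Year 4: $219,505 × 7/55 = $27,937. Book value $93,611.
Year 5: $219,505 × 6/55 = $23,946. Book value $69,665.
Year 6: $219,505 × 5/55 = $19,955. Book value $49,710.
Year 7: $219,505 × 4/55 = $15,964. Book value $33,746.
Year 8: $219,505 × 3/55 = $11,973. Book value $21,773.
Year 9: $219,505 × 2/55 = $7,982. Book value $13,791.

$7,982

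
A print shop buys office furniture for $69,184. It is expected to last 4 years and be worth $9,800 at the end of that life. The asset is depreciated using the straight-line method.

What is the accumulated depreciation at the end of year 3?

$44,538

Depreciable base = $69,184 − $9,800 = $59,384.
Annual expense = $59,384 / 4 = $14,846.
End of year 1: book value $54,338.
End of year 2: book value $39,492.
End of year 3: book value $24,646.
Accumulated through year 3 = $69,184 − $24,646 = $44,538.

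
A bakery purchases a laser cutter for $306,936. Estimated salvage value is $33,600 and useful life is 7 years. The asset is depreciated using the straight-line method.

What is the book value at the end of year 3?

Depreciable base = $306,936 − $33,600 = $273,336.
Annual expense = $273,336 / 7 = $39,048.
End of year 1: book value $267,888.
End of year 2: book value $228,840.
End of year 3: book value $189,792.

$189,792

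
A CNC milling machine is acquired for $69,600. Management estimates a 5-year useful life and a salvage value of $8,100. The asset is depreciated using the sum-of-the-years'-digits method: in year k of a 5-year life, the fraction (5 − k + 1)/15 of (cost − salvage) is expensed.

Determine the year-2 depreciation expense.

Depreciable base = $69,600 − $8,100 = $61,500.
Sum of the years' digits = 5+4+3+2+1 = 15.
Year 1: $61,500 × 5/15 = $20,500. Book value $49,100.
Year 2: $61,500 × 4/15 = $16,400. Book value $32,700.

$16,400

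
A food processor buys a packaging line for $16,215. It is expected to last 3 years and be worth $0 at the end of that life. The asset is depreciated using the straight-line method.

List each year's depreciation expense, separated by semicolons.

$5,405; $5,405; $5,405

Depreciable base = $16,215 − $0 = $16,215.
Annual expense = $16,215 / 3 = $5,405.
End of year 1: book value $10,810.
End of year 2: book value $5,405.
End of year 3: book value $0.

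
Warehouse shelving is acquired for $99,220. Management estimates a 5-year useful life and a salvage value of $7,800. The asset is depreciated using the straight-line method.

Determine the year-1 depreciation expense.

Depreciable base = $99,220 − $7,800 = $91,420.
Annual expense = $91,420 / 5 = $18,284.

$18,284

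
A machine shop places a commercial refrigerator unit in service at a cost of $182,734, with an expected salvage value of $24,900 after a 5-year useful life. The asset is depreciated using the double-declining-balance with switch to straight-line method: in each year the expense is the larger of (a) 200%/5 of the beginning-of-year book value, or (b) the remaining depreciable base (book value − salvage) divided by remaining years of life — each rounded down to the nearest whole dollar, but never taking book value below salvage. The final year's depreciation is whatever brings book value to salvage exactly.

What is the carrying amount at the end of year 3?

Depreciable base = $182,734 − $24,900 = $157,834.
Year 1: DB = ⌊$182,734 × 200%/5⌋ = $73,093; SL = ⌊$157,834/5⌋ = $31,566 → take DB $73,093. Book value $109,641.
Year 2: DB = ⌊$109,641 × 200%/5⌋ = $43,856; SL = ⌊$84,741/4⌋ = $21,185 → take DB $43,856. Book value $65,785.
Year 3: DB = ⌊$65,785 × 200%/5⌋ = $26,314; SL = ⌊$40,885/3⌋ = $13,628 → take DB $26,314. Book value $39,471.

$39,471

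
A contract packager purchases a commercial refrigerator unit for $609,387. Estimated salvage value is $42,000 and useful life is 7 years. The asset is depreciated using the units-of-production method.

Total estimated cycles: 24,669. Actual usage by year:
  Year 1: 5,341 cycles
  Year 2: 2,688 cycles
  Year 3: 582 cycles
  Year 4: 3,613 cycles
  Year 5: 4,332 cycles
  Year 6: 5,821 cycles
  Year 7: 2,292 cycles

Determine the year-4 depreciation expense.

$83,099

Depreciable base = $609,387 − $42,000 = $567,387.
Rate = $567,387 / 24,669 cycles = $23 per cycle.
Year 1: 5,341 × $23 = $122,843. Book value $486,544.
Year 2: 2,688 × $23 = $61,824. Book value $424,720.
Year 3: 582 × $23 = $13,386. Book value $411,334.
Year 4: 3,613 × $23 = $83,099. Book value $328,235.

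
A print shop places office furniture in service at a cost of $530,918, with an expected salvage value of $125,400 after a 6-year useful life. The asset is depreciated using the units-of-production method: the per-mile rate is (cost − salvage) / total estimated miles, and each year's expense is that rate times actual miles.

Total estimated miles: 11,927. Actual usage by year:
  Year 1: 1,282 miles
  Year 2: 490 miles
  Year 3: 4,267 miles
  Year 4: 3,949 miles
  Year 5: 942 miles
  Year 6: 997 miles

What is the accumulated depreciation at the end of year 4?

Depreciable base = $530,918 − $125,400 = $405,518.
Rate = $405,518 / 11,927 miles = $34 per mile.
Year 1: 1,282 × $34 = $43,588. Book value $487,330.
Year 2: 490 × $34 = $16,660. Book value $470,670.
Year 3: 4,267 × $34 = $145,078. Book value $325,592.
Year 4: 3,949 × $34 = $134,266. Book value $191,326.
Accumulated through year 4 = $530,918 − $191,326 = $339,592.

$339,592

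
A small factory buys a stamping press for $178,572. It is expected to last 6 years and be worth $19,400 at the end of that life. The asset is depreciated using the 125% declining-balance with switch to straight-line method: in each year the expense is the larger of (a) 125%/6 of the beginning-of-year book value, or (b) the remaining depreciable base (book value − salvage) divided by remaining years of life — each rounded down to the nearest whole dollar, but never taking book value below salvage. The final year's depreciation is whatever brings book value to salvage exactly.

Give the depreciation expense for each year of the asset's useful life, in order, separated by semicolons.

Depreciable base = $178,572 − $19,400 = $159,172.
Year 1: DB = ⌊$178,572 × 125%/6⌋ = $37,202; SL = ⌊$159,172/6⌋ = $26,528 → take DB $37,202. Book value $141,370.
Year 2: DB = ⌊$141,370 × 125%/6⌋ = $29,452; SL = ⌊$121,970/5⌋ = $24,394 → take DB $29,452. Book value $111,918.
Year 3: DB = ⌊$111,918 × 125%/6⌋ = $23,316; SL = ⌊$92,518/4⌋ = $23,129 → take DB $23,316. Book value $88,602.
Year 4: DB = ⌊$88,602 × 125%/6⌋ = $18,458; SL = ⌊$69,202/3⌋ = $23,067 → take SL $23,067. Book value $65,535.
Year 5: DB = ⌊$65,535 × 125%/6⌋ = $13,653; SL = ⌊$46,135/2⌋ = $23,067 → take SL $23,067. Book value $42,468.
Year 6 (final): $42,468 − $19,400 = $23,068. Book value $19,400.

$37,202; $29,452; $23,316; $23,067; $23,067; $23,068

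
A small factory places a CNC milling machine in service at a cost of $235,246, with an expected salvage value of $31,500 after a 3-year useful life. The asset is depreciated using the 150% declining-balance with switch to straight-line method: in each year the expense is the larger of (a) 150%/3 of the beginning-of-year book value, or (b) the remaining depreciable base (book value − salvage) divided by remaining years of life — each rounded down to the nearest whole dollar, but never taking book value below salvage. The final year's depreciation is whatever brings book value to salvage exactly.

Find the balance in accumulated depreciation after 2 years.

Depreciable base = $235,246 − $31,500 = $203,746.
Year 1: DB = ⌊$235,246 × 150%/3⌋ = $117,623; SL = ⌊$203,746/3⌋ = $67,915 → take DB $117,623. Book value $117,623.
Year 2: DB = ⌊$117,623 × 150%/3⌋ = $58,811; SL = ⌊$86,123/2⌋ = $43,061 → take DB $58,811. Book value $58,812.
Accumulated through year 2 = $235,246 − $58,812 = $176,434.

$176,434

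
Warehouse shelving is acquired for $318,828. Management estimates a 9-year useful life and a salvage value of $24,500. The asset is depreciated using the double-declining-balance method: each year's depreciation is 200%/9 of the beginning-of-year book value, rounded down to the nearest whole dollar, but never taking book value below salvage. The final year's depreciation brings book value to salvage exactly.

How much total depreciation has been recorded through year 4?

$202,152

Depreciable base = $318,828 − $24,500 = $294,328.
Year 1: ⌊$318,828 × 200%/9⌋ = $70,850. Book value $247,978.
Year 2: ⌊$247,978 × 200%/9⌋ = $55,106. Book value $192,872.
Year 3: ⌊$192,872 × 200%/9⌋ = $42,860. Book value $150,012.
Year 4: ⌊$150,012 × 200%/9⌋ = $33,336. Book value $116,676.
Accumulated through year 4 = $318,828 − $116,676 = $202,152.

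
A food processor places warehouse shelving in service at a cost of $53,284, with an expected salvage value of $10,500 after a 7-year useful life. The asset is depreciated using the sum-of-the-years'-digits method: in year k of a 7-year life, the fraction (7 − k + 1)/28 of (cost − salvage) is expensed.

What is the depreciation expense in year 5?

Depreciable base = $53,284 − $10,500 = $42,784.
Sum of the years' digits = 7+6+5+4+3+2+1 = 28.
Year 1: $42,784 × 7/28 = $10,696. Book value $42,588.
Year 2: $42,784 × 6/28 = $9,168. Book value $33,420.
Year 3: $42,784 × 5/28 = $7,640. Book value $25,780.
Year 4: $42,784 × 4/28 = $6,112. Book value $19,668.
Year 5: $42,784 × 3/28 = $4,584. Book value $15,084.

$4,584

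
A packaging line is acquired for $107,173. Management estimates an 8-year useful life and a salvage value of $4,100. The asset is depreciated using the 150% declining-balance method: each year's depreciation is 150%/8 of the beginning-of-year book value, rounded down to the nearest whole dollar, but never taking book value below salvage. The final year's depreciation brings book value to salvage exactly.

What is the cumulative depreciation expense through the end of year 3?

$49,687

Depreciable base = $107,173 − $4,100 = $103,073.
Year 1: ⌊$107,173 × 150%/8⌋ = $20,094. Book value $87,079.
Year 2: ⌊$87,079 × 150%/8⌋ = $16,327. Book value $70,752.
Year 3: ⌊$70,752 × 150%/8⌋ = $13,266. Book value $57,486.
Accumulated through year 3 = $107,173 − $57,486 = $49,687.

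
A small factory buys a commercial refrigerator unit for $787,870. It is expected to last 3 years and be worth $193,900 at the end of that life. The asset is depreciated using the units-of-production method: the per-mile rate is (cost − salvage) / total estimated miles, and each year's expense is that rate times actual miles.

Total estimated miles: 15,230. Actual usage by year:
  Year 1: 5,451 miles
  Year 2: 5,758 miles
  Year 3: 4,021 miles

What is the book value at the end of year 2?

Depreciable base = $787,870 − $193,900 = $593,970.
Rate = $593,970 / 15,230 miles = $39 per mile.
Year 1: 5,451 × $39 = $212,589. Book value $575,281.
Year 2: 5,758 × $39 = $224,562. Book value $350,719.

$350,719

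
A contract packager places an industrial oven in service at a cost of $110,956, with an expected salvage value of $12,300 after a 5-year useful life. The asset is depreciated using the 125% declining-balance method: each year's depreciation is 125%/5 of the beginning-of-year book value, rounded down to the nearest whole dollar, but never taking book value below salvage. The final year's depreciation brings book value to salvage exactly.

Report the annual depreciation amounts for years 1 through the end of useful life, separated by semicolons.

$27,739; $20,804; $15,603; $11,702; $22,808

Depreciable base = $110,956 − $12,300 = $98,656.
Year 1: ⌊$110,956 × 125%/5⌋ = $27,739. Book value $83,217.
Year 2: ⌊$83,217 × 125%/5⌋ = $20,804. Book value $62,413.
Year 3: ⌊$62,413 × 125%/5⌋ = $15,603. Book value $46,810.
Year 4: ⌊$46,810 × 125%/5⌋ = $11,702. Book value $35,108.
Year 5 (final): $35,108 − $12,300 = $22,808. Book value $12,300.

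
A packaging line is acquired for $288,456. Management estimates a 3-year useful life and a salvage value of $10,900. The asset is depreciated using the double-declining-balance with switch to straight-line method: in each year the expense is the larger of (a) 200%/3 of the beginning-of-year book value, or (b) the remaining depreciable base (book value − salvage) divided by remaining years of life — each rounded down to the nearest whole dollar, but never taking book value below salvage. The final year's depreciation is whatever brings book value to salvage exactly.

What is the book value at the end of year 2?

Depreciable base = $288,456 − $10,900 = $277,556.
Year 1: DB = ⌊$288,456 × 200%/3⌋ = $192,304; SL = ⌊$277,556/3⌋ = $92,518 → take DB $192,304. Book value $96,152.
Year 2: DB = ⌊$96,152 × 200%/3⌋ = $64,101; SL = ⌊$85,252/2⌋ = $42,626 → take DB $64,101. Book value $32,051.

$32,051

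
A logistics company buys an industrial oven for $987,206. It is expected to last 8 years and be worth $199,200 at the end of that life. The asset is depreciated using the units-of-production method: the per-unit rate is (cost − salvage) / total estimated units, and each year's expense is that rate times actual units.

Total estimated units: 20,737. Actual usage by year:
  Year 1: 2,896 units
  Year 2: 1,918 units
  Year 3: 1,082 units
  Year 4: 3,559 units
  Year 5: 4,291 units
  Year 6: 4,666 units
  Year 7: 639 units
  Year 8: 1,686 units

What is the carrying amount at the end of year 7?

$263,268

Depreciable base = $987,206 − $199,200 = $788,006.
Rate = $788,006 / 20,737 units = $38 per unit.
Year 1: 2,896 × $38 = $110,048. Book value $877,158.
Year 2: 1,918 × $38 = $72,884. Book value $804,274.
Year 3: 1,082 × $38 = $41,116. Book value $763,158.
Year 4: 3,559 × $38 = $135,242. Book value $627,916.
Year 5: 4,291 × $38 = $163,058. Book value $464,858.
Year 6: 4,666 × $38 = $177,308. Book value $287,550.
Year 7: 639 × $38 = $24,282. Book value $263,268.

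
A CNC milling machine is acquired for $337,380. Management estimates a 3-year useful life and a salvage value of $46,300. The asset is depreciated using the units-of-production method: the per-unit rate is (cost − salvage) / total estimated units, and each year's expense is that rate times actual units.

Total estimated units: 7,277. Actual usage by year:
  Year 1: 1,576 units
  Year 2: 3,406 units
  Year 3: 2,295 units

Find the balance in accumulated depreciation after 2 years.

$199,280

Depreciable base = $337,380 − $46,300 = $291,080.
Rate = $291,080 / 7,277 units = $40 per unit.
Year 1: 1,576 × $40 = $63,040. Book value $274,340.
Year 2: 3,406 × $40 = $136,240. Book value $138,100.
Accumulated through year 2 = $337,380 − $138,100 = $199,280.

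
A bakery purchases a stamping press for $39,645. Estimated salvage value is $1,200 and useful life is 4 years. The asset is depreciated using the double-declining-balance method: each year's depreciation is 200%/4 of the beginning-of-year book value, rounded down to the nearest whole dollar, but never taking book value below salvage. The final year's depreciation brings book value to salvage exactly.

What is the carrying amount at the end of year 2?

Depreciable base = $39,645 − $1,200 = $38,445.
Year 1: ⌊$39,645 × 200%/4⌋ = $19,822. Book value $19,823.
Year 2: ⌊$19,823 × 200%/4⌋ = $9,911. Book value $9,912.

$9,912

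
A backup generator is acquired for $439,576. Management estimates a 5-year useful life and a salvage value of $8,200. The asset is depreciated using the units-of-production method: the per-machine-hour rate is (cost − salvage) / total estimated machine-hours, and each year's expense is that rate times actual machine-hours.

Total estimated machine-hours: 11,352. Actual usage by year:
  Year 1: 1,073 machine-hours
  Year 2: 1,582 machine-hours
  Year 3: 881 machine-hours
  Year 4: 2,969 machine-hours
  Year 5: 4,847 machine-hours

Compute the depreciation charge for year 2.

$60,116

Depreciable base = $439,576 − $8,200 = $431,376.
Rate = $431,376 / 11,352 machine-hours = $38 per machine-hour.
Year 1: 1,073 × $38 = $40,774. Book value $398,802.
Year 2: 1,582 × $38 = $60,116. Book value $338,686.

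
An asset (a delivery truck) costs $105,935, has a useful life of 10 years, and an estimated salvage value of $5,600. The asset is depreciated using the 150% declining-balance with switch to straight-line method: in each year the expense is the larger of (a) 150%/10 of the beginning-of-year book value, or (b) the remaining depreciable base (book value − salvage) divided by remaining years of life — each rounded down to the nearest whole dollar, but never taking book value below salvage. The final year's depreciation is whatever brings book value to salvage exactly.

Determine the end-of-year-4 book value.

$55,301

Depreciable base = $105,935 − $5,600 = $100,335.
Year 1: DB = ⌊$105,935 × 150%/10⌋ = $15,890; SL = ⌊$100,335/10⌋ = $10,033 → take DB $15,890. Book value $90,045.
Year 2: DB = ⌊$90,045 × 150%/10⌋ = $13,506; SL = ⌊$84,445/9⌋ = $9,382 → take DB $13,506. Book value $76,539.
Year 3: DB = ⌊$76,539 × 150%/10⌋ = $11,480; SL = ⌊$70,939/8⌋ = $8,867 → take DB $11,480. Book value $65,059.
Year 4: DB = ⌊$65,059 × 150%/10⌋ = $9,758; SL = ⌊$59,459/7⌋ = $8,494 → take DB $9,758. Book value $55,301.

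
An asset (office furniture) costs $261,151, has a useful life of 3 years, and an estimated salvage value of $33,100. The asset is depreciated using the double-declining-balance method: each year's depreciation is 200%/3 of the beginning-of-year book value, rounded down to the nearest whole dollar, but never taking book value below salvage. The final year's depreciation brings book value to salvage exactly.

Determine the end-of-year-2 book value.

Depreciable base = $261,151 − $33,100 = $228,051.
Year 1: ⌊$261,151 × 200%/3⌋ = $174,100. Book value $87,051.
Year 2: ⌊$87,051 × 200%/3⌋ = $58,034, capped at $53,951. Book value $33,100.

$33,100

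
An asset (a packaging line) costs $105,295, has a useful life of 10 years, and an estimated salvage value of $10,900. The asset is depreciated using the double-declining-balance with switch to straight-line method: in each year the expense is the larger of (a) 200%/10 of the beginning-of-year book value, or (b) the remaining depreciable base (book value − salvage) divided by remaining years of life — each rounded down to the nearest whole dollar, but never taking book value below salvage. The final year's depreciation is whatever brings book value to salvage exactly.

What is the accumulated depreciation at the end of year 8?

$87,627

Depreciable base = $105,295 − $10,900 = $94,395.
Year 1: DB = ⌊$105,295 × 200%/10⌋ = $21,059; SL = ⌊$94,395/10⌋ = $9,439 → take DB $21,059. Book value $84,236.
Year 2: DB = ⌊$84,236 × 200%/10⌋ = $16,847; SL = ⌊$73,336/9⌋ = $8,148 → take DB $16,847. Book value $67,389.
Year 3: DB = ⌊$67,389 × 200%/10⌋ = $13,477; SL = ⌊$56,489/8⌋ = $7,061 → take DB $13,477. Book value $53,912.
Year 4: DB = ⌊$53,912 × 200%/10⌋ = $10,782; SL = ⌊$43,012/7⌋ = $6,144 → take DB $10,782. Book value $43,130.
Year 5: DB = ⌊$43,130 × 200%/10⌋ = $8,626; SL = ⌊$32,230/6⌋ = $5,371 → take DB $8,626. Book value $34,504.
Year 6: DB = ⌊$34,504 × 200%/10⌋ = $6,900; SL = ⌊$23,604/5⌋ = $4,720 → take DB $6,900. Book value $27,604.
Year 7: DB = ⌊$27,604 × 200%/10⌋ = $5,520; SL = ⌊$16,704/4⌋ = $4,176 → take DB $5,520. Book value $22,084.
Year 8: DB = ⌊$22,084 × 200%/10⌋ = $4,416; SL = ⌊$11,184/3⌋ = $3,728 → take DB $4,416. Book value $17,668.
Accumulated through year 8 = $105,295 − $17,668 = $87,627.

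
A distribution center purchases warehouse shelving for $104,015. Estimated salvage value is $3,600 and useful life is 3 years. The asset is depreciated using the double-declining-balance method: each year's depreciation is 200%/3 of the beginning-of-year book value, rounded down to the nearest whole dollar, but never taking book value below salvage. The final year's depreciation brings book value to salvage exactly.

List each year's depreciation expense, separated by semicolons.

Depreciable base = $104,015 − $3,600 = $100,415.
Year 1: ⌊$104,015 × 200%/3⌋ = $69,343. Book value $34,672.
Year 2: ⌊$34,672 × 200%/3⌋ = $23,114. Book value $11,558.
Year 3 (final): $11,558 − $3,600 = $7,958. Book value $3,600.

$69,343; $23,114; $7,958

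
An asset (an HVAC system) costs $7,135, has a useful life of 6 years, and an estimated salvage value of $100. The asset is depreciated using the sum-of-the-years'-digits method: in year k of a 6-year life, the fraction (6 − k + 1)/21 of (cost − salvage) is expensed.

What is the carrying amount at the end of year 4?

Depreciable base = $7,135 − $100 = $7,035.
Sum of the years' digits = 6+5+4+3+2+1 = 21.
Year 1: $7,035 × 6/21 = $2,010. Book value $5,125.
Year 2: $7,035 × 5/21 = $1,675. Book value $3,450.
Year 3: $7,035 × 4/21 = $1,340. Book value $2,110.
Year 4: $7,035 × 3/21 = $1,005. Book value $1,105.

$1,105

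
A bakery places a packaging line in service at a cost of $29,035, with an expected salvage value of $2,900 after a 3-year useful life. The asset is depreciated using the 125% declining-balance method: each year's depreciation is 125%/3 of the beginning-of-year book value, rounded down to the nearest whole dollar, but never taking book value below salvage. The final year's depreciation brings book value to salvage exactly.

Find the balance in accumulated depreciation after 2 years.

$19,154

Depreciable base = $29,035 − $2,900 = $26,135.
Year 1: ⌊$29,035 × 125%/3⌋ = $12,097. Book value $16,938.
Year 2: ⌊$16,938 × 125%/3⌋ = $7,057. Book value $9,881.
Accumulated through year 2 = $29,035 − $9,881 = $19,154.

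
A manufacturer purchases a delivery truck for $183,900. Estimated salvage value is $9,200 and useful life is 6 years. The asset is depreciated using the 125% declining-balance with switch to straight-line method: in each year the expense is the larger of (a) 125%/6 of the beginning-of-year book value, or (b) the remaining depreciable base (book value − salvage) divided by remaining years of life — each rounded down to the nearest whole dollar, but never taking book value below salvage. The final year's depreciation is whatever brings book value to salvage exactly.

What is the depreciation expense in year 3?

Depreciable base = $183,900 − $9,200 = $174,700.
Year 1: DB = ⌊$183,900 × 125%/6⌋ = $38,312; SL = ⌊$174,700/6⌋ = $29,116 → take DB $38,312. Book value $145,588.
Year 2: DB = ⌊$145,588 × 125%/6⌋ = $30,330; SL = ⌊$136,388/5⌋ = $27,277 → take DB $30,330. Book value $115,258.
Year 3: DB = ⌊$115,258 × 125%/6⌋ = $24,012; SL = ⌊$106,058/4⌋ = $26,514 → take SL $26,514. Book value $88,744.

$26,514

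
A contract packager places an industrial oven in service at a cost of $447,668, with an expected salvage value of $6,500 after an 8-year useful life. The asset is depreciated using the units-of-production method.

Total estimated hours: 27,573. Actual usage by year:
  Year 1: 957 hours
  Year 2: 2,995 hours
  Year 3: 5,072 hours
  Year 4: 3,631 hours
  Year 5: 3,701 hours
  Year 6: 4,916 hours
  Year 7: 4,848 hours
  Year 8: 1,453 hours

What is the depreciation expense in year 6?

$78,656

Depreciable base = $447,668 − $6,500 = $441,168.
Rate = $441,168 / 27,573 hours = $16 per hour.
Year 1: 957 × $16 = $15,312. Book value $432,356.
Year 2: 2,995 × $16 = $47,920. Book value $384,436.
Year 3: 5,072 × $16 = $81,152. Book value $303,284.
Year 4: 3,631 × $16 = $58,096. Book value $245,188.
Year 5: 3,701 × $16 = $59,216. Book value $185,972.
Year 6: 4,916 × $16 = $78,656. Book value $107,316.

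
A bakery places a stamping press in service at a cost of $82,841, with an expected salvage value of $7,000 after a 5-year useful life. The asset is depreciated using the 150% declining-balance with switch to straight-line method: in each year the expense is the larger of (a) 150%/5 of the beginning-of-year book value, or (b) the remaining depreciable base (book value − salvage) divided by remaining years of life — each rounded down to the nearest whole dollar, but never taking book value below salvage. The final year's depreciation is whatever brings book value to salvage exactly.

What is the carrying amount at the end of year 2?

$40,593

Depreciable base = $82,841 − $7,000 = $75,841.
Year 1: DB = ⌊$82,841 × 150%/5⌋ = $24,852; SL = ⌊$75,841/5⌋ = $15,168 → take DB $24,852. Book value $57,989.
Year 2: DB = ⌊$57,989 × 150%/5⌋ = $17,396; SL = ⌊$50,989/4⌋ = $12,747 → take DB $17,396. Book value $40,593.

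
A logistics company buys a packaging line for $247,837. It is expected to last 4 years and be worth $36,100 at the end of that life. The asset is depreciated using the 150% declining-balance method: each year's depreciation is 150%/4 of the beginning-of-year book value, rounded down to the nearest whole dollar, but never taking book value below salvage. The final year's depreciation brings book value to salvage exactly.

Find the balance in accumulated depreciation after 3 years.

Depreciable base = $247,837 − $36,100 = $211,737.
Year 1: ⌊$247,837 × 150%/4⌋ = $92,938. Book value $154,899.
Year 2: ⌊$154,899 × 150%/4⌋ = $58,087. Book value $96,812.
Year 3: ⌊$96,812 × 150%/4⌋ = $36,304. Book value $60,508.
Accumulated through year 3 = $247,837 − $60,508 = $187,329.

$187,329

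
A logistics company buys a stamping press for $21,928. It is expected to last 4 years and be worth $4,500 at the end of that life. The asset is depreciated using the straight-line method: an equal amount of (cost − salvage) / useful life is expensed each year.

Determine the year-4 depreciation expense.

Depreciable base = $21,928 − $4,500 = $17,428.
Annual expense = $17,428 / 4 = $4,357.

$4,357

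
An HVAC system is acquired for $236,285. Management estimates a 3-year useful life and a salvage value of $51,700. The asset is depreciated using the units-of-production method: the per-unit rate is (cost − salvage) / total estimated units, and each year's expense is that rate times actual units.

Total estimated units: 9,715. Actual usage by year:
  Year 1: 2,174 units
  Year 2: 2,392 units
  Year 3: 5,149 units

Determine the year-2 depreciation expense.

Depreciable base = $236,285 − $51,700 = $184,585.
Rate = $184,585 / 9,715 units = $19 per unit.
Year 1: 2,174 × $19 = $41,306. Book value $194,979.
Year 2: 2,392 × $19 = $45,448. Book value $149,531.

$45,448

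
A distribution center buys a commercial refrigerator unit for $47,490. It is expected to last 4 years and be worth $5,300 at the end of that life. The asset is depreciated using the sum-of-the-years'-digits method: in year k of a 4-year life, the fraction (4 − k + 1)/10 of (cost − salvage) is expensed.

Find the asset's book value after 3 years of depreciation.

Depreciable base = $47,490 − $5,300 = $42,190.
Sum of the years' digits = 4+3+2+1 = 10.
Year 1: $42,190 × 4/10 = $16,876. Book value $30,614.
Year 2: $42,190 × 3/10 = $12,657. Book value $17,957.
Year 3: $42,190 × 2/10 = $8,438. Book value $9,519.

$9,519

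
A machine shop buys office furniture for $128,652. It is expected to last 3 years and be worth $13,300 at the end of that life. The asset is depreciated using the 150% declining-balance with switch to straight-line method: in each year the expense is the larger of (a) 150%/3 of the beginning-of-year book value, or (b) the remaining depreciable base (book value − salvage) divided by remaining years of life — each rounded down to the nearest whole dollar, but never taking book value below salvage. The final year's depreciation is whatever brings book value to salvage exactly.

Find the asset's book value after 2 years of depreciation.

Depreciable base = $128,652 − $13,300 = $115,352.
Year 1: DB = ⌊$128,652 × 150%/3⌋ = $64,326; SL = ⌊$115,352/3⌋ = $38,450 → take DB $64,326. Book value $64,326.
Year 2: DB = ⌊$64,326 × 150%/3⌋ = $32,163; SL = ⌊$51,026/2⌋ = $25,513 → take DB $32,163. Book value $32,163.

$32,163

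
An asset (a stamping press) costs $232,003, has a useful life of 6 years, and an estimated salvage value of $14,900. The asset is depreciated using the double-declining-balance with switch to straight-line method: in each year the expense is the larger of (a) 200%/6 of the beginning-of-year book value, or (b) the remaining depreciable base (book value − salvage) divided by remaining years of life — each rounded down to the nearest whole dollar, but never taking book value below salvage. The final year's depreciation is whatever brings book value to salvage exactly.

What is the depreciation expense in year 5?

$15,464

Depreciable base = $232,003 − $14,900 = $217,103.
Year 1: DB = ⌊$232,003 × 200%/6⌋ = $77,334; SL = ⌊$217,103/6⌋ = $36,183 → take DB $77,334. Book value $154,669.
Year 2: DB = ⌊$154,669 × 200%/6⌋ = $51,556; SL = ⌊$139,769/5⌋ = $27,953 → take DB $51,556. Book value $103,113.
Year 3: DB = ⌊$103,113 × 200%/6⌋ = $34,371; SL = ⌊$88,213/4⌋ = $22,053 → take DB $34,371. Book value $68,742.
Year 4: DB = ⌊$68,742 × 200%/6⌋ = $22,914; SL = ⌊$53,842/3⌋ = $17,947 → take DB $22,914. Book value $45,828.
Year 5: DB = ⌊$45,828 × 200%/6⌋ = $15,276; SL = ⌊$30,928/2⌋ = $15,464 → take SL $15,464. Book value $30,364.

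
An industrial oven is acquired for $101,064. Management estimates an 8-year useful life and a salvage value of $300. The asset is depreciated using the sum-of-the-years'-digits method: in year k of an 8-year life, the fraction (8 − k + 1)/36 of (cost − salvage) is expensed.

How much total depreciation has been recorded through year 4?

Depreciable base = $101,064 − $300 = $100,764.
Sum of the years' digits = 8+7+6+5+4+3+2+1 = 36.
Year 1: $100,764 × 8/36 = $22,392. Book value $78,672.
Year 2: $100,764 × 7/36 = $19,593. Book value $59,079.
Year 3: $100,764 × 6/36 = $16,794. Book value $42,285.
Year 4: $100,764 × 5/36 = $13,995. Book value $28,290.
Accumulated through year 4 = $101,064 − $28,290 = $72,774.

$72,774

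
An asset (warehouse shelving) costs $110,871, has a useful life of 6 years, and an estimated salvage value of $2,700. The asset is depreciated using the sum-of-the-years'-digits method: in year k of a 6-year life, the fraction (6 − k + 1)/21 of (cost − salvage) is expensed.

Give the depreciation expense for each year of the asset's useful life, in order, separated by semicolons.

Depreciable base = $110,871 − $2,700 = $108,171.
Sum of the years' digits = 6+5+4+3+2+1 = 21.
Year 1: $108,171 × 6/21 = $30,906. Book value $79,965.
Year 2: $108,171 × 5/21 = $25,755. Book value $54,210.
Year 3: $108,171 × 4/21 = $20,604. Book value $33,606.
Year 4: $108,171 × 3/21 = $15,453. Book value $18,153.
Year 5: $108,171 × 2/21 = $10,302. Book value $7,851.
Year 6: $108,171 × 1/21 = $5,151. Book value $2,700.

$30,906; $25,755; $20,604; $15,453; $10,302; $5,151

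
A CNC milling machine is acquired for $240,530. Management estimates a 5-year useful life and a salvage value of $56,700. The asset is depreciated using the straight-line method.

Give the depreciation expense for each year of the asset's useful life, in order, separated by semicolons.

Depreciable base = $240,530 − $56,700 = $183,830.
Annual expense = $183,830 / 5 = $36,766.
End of year 1: book value $203,764.
End of year 2: book value $166,998.
End of year 3: book value $130,232.
End of year 4: book value $93,466.
End of year 5: book value $56,700.

$36,766; $36,766; $36,766; $36,766; $36,766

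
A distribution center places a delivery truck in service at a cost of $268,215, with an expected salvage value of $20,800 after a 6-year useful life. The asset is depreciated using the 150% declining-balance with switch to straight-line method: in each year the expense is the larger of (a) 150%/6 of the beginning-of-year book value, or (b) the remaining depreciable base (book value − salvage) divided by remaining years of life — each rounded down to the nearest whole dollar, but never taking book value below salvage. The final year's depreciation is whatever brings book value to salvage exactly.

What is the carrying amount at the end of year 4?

Depreciable base = $268,215 − $20,800 = $247,415.
Year 1: DB = ⌊$268,215 × 150%/6⌋ = $67,053; SL = ⌊$247,415/6⌋ = $41,235 → take DB $67,053. Book value $201,162.
Year 2: DB = ⌊$201,162 × 150%/6⌋ = $50,290; SL = ⌊$180,362/5⌋ = $36,072 → take DB $50,290. Book value $150,872.
Year 3: DB = ⌊$150,872 × 150%/6⌋ = $37,718; SL = ⌊$130,072/4⌋ = $32,518 → take DB $37,718. Book value $113,154.
Year 4: DB = ⌊$113,154 × 150%/6⌋ = $28,288; SL = ⌊$92,354/3⌋ = $30,784 → take SL $30,784. Book value $82,370.

$82,370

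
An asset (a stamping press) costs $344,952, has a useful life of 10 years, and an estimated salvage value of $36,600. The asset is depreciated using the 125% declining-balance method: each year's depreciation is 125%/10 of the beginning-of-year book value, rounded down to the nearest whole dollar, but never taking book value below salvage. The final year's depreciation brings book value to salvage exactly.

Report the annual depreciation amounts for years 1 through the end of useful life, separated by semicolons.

Depreciable base = $344,952 − $36,600 = $308,352.
Year 1: ⌊$344,952 × 125%/10⌋ = $43,119. Book value $301,833.
Year 2: ⌊$301,833 × 125%/10⌋ = $37,729. Book value $264,104.
Year 3: ⌊$264,104 × 125%/10⌋ = $33,013. Book value $231,091.
Year 4: ⌊$231,091 × 125%/10⌋ = $28,886. Book value $202,205.
Year 5: ⌊$202,205 × 125%/10⌋ = $25,275. Book value $176,930.
Year 6: ⌊$176,930 × 125%/10⌋ = $22,116. Book value $154,814.
Year 7: ⌊$154,814 × 125%/10⌋ = $19,351. Book value $135,463.
Year 8: ⌊$135,463 × 125%/10⌋ = $16,932. Book value $118,531.
Year 9: ⌊$118,531 × 125%/10⌋ = $14,816. Book value $103,715.
Year 10 (final): $103,715 − $36,600 = $67,115. Book value $36,600.

$43,119; $37,729; $33,013; $28,886; $25,275; $22,116; $19,351; $16,932; $14,816; $67,115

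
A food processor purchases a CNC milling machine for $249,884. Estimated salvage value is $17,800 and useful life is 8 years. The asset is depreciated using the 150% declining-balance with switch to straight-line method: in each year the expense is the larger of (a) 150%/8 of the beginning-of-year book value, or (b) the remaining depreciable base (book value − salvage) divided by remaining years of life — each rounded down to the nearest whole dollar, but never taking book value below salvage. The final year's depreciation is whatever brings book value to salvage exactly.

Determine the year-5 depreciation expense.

$22,775

Depreciable base = $249,884 − $17,800 = $232,084.
Year 1: DB = ⌊$249,884 × 150%/8⌋ = $46,853; SL = ⌊$232,084/8⌋ = $29,010 → take DB $46,853. Book value $203,031.
Year 2: DB = ⌊$203,031 × 150%/8⌋ = $38,068; SL = ⌊$185,231/7⌋ = $26,461 → take DB $38,068. Book value $164,963.
Year 3: DB = ⌊$164,963 × 150%/8⌋ = $30,930; SL = ⌊$147,163/6⌋ = $24,527 → take DB $30,930. Book value $134,033.
Year 4: DB = ⌊$134,033 × 150%/8⌋ = $25,131; SL = ⌊$116,233/5⌋ = $23,246 → take DB $25,131. Book value $108,902.
Year 5: DB = ⌊$108,902 × 150%/8⌋ = $20,419; SL = ⌊$91,102/4⌋ = $22,775 → take SL $22,775. Book value $86,127.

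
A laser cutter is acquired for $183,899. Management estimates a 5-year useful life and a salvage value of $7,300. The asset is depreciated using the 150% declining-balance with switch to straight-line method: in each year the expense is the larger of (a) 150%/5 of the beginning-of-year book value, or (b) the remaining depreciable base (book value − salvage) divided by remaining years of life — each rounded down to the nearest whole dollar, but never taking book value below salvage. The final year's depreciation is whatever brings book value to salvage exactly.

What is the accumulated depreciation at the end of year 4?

Depreciable base = $183,899 − $7,300 = $176,599.
Year 1: DB = ⌊$183,899 × 150%/5⌋ = $55,169; SL = ⌊$176,599/5⌋ = $35,319 → take DB $55,169. Book value $128,730.
Year 2: DB = ⌊$128,730 × 150%/5⌋ = $38,619; SL = ⌊$121,430/4⌋ = $30,357 → take DB $38,619. Book value $90,111.
Year 3: DB = ⌊$90,111 × 150%/5⌋ = $27,033; SL = ⌊$82,811/3⌋ = $27,603 → take SL $27,603. Book value $62,508.
Year 4: DB = ⌊$62,508 × 150%/5⌋ = $18,752; SL = ⌊$55,208/2⌋ = $27,604 → take SL $27,604. Book value $34,904.
Accumulated through year 4 = $183,899 − $34,904 = $148,995.

$148,995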